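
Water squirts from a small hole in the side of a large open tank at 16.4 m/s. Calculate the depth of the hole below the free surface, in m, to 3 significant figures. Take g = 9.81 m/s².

h ≈ 13.7 m

Torricelli: v = √(2gh), so h = v²/(2g).
h = 16.4²/(2·9.81) = 269/19.62 = 13.7 m.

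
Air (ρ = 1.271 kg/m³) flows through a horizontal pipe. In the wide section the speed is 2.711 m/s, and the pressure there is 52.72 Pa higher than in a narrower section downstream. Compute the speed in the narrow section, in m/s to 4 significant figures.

v₂ = 9.503 m/s

Along the level pipe P + ½ρv² is conserved, hence v₂² = v₁² + 2(P₁ − P₂)/ρ.
v₂ = √(2.711² + 2·52.72/1.271) = √(7.350 + 82.96) = 9.503 m/s.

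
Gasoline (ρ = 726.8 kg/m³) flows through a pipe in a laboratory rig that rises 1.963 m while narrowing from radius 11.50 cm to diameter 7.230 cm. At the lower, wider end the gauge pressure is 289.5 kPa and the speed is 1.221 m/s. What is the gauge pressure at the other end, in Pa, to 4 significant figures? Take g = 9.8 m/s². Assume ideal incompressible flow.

220600 Pa

Continuity gives A₁v₁ = A₂v₂, so v₂ = (415.5 cm²)/(41.06 cm²) × 1.221 m/s = 12.36 m/s.
Bernoulli: P₁ + ½ρv₁² + ρg h₁ = P₂ + ½ρv₂² + ρg h₂, so P₂ = P₁ + ½ρ(v₁² − v₂²) − ρg(h₂ − h₁).
P₂ = 289500 + ½·726.8·(1.221² − 12.36²) − 726.8·9.8·(+1.963) = 289500 + (-54940) − (13980) = 220600 Pa.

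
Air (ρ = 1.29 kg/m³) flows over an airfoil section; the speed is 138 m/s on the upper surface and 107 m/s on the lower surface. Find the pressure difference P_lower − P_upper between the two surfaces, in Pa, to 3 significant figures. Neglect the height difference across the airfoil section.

With negligible Δh, P + ½ρv² is constant, so P_low − P_up = ½ρ(v_up² − v_low²).
ΔP = ½·1.29·(138² − 107²) = 4900 Pa.

ΔP ≈ 4900 Pa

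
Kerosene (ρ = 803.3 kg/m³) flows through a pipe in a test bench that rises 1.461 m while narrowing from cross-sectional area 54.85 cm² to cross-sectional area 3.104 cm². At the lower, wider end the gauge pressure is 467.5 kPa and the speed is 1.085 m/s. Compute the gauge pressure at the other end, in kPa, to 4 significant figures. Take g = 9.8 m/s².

By continuity, v₂ = v₁·A₁/A₂ = 1.085·(54.85/3.104) = 19.17 m/s.
Energy conservation along the streamline gives P₂ = P₁ − ½ρ(v₂² − v₁²) − ρg(h₂ − h₁).
P₂ = 467500 + ½·803.3·(1.085² − 19.17²) − 803.3·9.8·(+1.461) = 467500 + (-147200) − (11500) = 308800 Pa.

308.8 kPa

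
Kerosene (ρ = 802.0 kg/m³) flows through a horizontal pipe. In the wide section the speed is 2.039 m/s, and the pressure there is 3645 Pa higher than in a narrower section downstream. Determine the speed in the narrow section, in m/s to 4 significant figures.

3.640 m/s

With h₁ = h₂, rearranging Bernoulli gives v₂ = √(v₁² + 2ΔP/ρ).
v₂ = √(2.039² + 2·3645/802.0) = √(4.158 + 9.090) = 3.640 m/s.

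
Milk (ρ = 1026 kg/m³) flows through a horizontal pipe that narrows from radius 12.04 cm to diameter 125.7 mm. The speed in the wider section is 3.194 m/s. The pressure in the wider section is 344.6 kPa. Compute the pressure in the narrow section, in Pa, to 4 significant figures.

P₂ ≈ 279400 Pa

By continuity, v₂ = v₁·A₁/A₂ = 3.194·(455.4/124.1) = 11.72 m/s.
Bernoulli (h₁ = h₂): P₁ − P₂ = ½ρ(v₂² − v₁²).
P₂ = P₁ − ½ρ(v₂² − v₁²) = 344600 − ½·1026·(11.72² − 3.194²) = 344600 − 65250 = 279400 Pa.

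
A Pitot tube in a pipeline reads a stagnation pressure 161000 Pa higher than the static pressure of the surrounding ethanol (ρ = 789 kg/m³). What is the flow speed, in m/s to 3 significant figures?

v = 20.2 m/s

Bernoulli between the free stream and the stagnation point: ½ρv² = P_stag − P_static.
v = √(2ΔP/ρ) = √(2·161000/789) = 20.2 m/s.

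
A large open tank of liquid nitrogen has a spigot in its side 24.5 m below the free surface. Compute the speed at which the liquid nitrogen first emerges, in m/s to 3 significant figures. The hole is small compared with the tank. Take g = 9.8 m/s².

Bernoulli from surface to hole (P equal, v_surface ≈ 0): v = √(2gh) = √(2×9.8×24.5) = 21.9 m/s.

21.9 m/s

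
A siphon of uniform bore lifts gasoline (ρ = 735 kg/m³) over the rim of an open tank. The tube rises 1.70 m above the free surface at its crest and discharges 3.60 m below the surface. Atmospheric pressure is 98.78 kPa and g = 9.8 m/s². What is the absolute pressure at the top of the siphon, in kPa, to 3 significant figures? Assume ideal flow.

60.6 kPa

The outlet speed comes from Torricelli: v = √(2g·3.60) = 8.40 m/s.
Continuity keeps v the same throughout the tube; from surface to crest, P_atm + 0 = P_top + ½ρv² + ρg·h_top.
P_top = 98780 − ½·735·8.40² − 735·9.8·1.70 = 60600 Pa.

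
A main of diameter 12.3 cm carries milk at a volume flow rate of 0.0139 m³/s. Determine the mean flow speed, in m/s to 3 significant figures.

Q = 0.0139 m³/s = 0.0139 m³/s.
v = Q/A = 0.0139 / 0.0119 = 1.17 m/s.

v = 1.17 m/s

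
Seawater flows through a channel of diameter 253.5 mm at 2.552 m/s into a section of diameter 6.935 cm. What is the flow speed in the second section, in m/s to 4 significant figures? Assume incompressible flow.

Mass conservation (A₁v₁ = A₂v₂) gives v₂ = 2.552 × 504.7/37.77 = 34.10 m/s.

v₂ ≈ 34.10 m/s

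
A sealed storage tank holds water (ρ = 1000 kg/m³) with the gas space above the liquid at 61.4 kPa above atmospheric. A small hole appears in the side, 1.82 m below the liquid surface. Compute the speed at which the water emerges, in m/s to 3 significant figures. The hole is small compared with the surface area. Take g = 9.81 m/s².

12.6 m/s

Take point 1 at the surface (v₁ ≈ 0) and point 2 at the hole (at atmospheric pressure). Bernoulli: P₁ + ρg h = P_atm + ½ρv₂².
With P₁ − P_atm = 61400 Pa, v₂ = √(2gh + 2ΔP/ρ) = √(2·9.81·1.82 + 2·61400/1000) = 12.6 m/s.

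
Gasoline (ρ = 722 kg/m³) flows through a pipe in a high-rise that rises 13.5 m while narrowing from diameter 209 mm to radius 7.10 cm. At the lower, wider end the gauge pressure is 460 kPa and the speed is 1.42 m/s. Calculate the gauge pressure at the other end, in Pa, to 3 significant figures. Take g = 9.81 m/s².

Continuity gives A₁v₁ = A₂v₂, so v₂ = (343 cm²)/(158 cm²) × 1.42 m/s = 3.08 m/s.
Energy conservation along the streamline gives P₂ = P₁ − ½ρ(v₂² − v₁²) − ρg(h₂ − h₁).
P₂ = 460000 + ½·722·(1.42² − 3.08²) − 722·9.81·(+13.5) = 460000 + (-2690) − (95600) = 362000 Pa.

P₂ ≈ 362000 Pa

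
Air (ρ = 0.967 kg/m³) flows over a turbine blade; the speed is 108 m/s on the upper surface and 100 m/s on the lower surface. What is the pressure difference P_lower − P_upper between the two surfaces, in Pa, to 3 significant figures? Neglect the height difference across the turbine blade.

With negligible Δh, P + ½ρv² is constant, so P_low − P_up = ½ρ(v_up² − v_low²).
ΔP = ½·0.967·(108² − 100²) = 805 Pa.

ΔP ≈ 805 Pa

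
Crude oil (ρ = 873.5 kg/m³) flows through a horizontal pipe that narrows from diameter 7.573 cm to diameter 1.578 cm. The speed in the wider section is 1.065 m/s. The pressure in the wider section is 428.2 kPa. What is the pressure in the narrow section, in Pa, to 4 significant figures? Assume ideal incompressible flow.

Continuity gives A₁v₁ = A₂v₂, so v₂ = (45.04 cm²)/(1.956 cm²) × 1.065 m/s = 24.53 m/s.
Along the horizontal streamline, P + ½ρv² is constant.
P₂ = P₁ − ½ρ(v₂² − v₁²) = 428200 − ½·873.5·(24.53² − 1.065²) = 428200 − 262300 = 165900 Pa.

P₂ = 165900 Pa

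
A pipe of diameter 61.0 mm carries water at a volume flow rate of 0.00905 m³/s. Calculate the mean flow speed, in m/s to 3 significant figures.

v ≈ 3.10 m/s

Q = 0.00905 m³/s = 0.00905 m³/s.
v = Q/A = 0.00905 / 0.00292 = 3.10 m/s.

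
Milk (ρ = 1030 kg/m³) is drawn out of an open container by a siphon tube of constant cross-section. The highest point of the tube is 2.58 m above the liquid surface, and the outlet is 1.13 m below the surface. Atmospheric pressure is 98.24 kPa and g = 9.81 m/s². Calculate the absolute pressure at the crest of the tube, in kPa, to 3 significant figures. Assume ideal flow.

Bernoulli surface→outlet gives ½v² = g·h_out, so v = √(2·9.81·1.13) = 4.71 m/s.
The bore is uniform, so the speed at the crest is the same v. Bernoulli surface→crest: P_atm = P_top + ½ρv² + ρg·h_top.
P_top = 98240 − ½·1030·4.71² − 1030·9.81·2.58 = 60800 Pa.

P_top = 60.8 kPa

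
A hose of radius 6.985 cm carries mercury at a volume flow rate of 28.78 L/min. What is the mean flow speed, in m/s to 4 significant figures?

Q = 28.78 L/min = 0.0004797 m³/s.
v = Q/A = 0.0004797 / 0.01533 = 0.03129 m/s.

v ≈ 0.03129 m/s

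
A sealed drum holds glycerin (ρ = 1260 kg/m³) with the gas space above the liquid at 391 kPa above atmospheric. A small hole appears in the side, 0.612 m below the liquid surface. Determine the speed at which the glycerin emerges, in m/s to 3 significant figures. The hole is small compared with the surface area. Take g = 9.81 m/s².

v ≈ 25.2 m/s

Take point 1 at the surface (v₁ ≈ 0) and point 2 at the hole (at atmospheric pressure). Bernoulli: P₁ + ρg h = P_atm + ½ρv₂².
With P₁ − P_atm = 391000 Pa, v₂ = √(2gh + 2ΔP/ρ) = √(2·9.81·0.612 + 2·391000/1260) = 25.2 m/s.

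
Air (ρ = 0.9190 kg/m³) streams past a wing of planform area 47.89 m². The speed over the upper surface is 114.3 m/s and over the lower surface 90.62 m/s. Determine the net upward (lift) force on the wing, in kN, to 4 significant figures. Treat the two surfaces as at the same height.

With equal heights on the two surfaces, Bernoulli gives P_lower − P_upper = ½ρ(v_upper² − v_lower²).
ΔP = ½·0.9190·(114.3² − 90.62²) = 2230 Pa.
Lift = ΔP · A = 2230 × 47.89 = 106800 N.

F = 106.8 kN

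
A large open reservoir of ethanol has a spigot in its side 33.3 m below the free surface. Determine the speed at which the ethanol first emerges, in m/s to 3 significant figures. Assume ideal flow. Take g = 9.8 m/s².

Torricelli's result v = √(2gh) gives v = √(2·9.8·33.3) = 25.5 m/s.

v = 25.5 m/s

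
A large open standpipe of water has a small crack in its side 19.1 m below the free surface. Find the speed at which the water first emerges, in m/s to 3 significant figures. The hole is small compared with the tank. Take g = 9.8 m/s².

v ≈ 19.3 m/s

With the surface at rest and both surface and jet at atmospheric pressure, Bernoulli gives ρg h = ½ρv², so v = √(2gh) = √(2·9.8·19.1) = 19.3 m/s.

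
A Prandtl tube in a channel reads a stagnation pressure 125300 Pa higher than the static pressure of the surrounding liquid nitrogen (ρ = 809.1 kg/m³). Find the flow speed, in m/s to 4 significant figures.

v ≈ 17.60 m/s

Bernoulli between the free stream and the stagnation point: ½ρv² = P_stag − P_static.
v = √(2ΔP/ρ) = √(2·125300/809.1) = 17.60 m/s.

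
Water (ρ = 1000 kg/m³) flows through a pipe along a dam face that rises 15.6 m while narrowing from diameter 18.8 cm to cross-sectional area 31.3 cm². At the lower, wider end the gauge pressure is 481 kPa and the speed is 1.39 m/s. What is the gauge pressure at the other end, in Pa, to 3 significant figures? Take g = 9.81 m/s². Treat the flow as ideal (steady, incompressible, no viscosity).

The volume flow rate is constant, so v₂ = (A₁/A₂)v₁ = (278/31.3)·1.39 = 12.3 m/s.
Energy conservation along the streamline gives P₂ = P₁ − ½ρ(v₂² − v₁²) − ρg(h₂ − h₁).
P₂ = 481000 + ½·1000·(1.39² − 12.3²) − 1000·9.81·(+15.6) = 481000 + (-75000) − (153000) = 253000 Pa.

P₂ ≈ 253000 Pa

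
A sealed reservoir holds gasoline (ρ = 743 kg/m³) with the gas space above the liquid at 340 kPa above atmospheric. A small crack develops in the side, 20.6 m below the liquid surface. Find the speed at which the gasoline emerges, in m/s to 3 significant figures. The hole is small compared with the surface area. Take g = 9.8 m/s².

Take point 1 at the surface (v₁ ≈ 0) and point 2 at the hole (at atmospheric pressure). Bernoulli: P₁ + ρg h = P_atm + ½ρv₂².
With P₁ − P_atm = 340000 Pa, v₂ = √(2gh + 2ΔP/ρ) = √(2·9.8·20.6 + 2·340000/743) = 36.3 m/s.

v ≈ 36.3 m/s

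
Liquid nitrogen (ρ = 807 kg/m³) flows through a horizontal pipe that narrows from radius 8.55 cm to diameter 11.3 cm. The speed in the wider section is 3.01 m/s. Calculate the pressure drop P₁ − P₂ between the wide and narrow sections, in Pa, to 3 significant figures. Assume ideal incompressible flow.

Mass conservation (A₁v₁ = A₂v₂) gives v₂ = 3.01 × 230/100 = 6.89 m/s.
The pipe is horizontal, so Bernoulli reduces to P₁ + ½ρv₁² = P₂ + ½ρv₂².
P₁ − P₂ = ½·807·(6.89² − 3.01²) = ½·807·38.5 = 15500 Pa.

ΔP ≈ 15500 Pa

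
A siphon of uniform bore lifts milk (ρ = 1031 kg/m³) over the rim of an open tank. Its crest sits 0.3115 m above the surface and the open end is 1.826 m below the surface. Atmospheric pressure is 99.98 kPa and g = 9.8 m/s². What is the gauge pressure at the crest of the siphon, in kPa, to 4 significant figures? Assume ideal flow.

The outlet speed comes from Torricelli: v = √(2g·1.826) = 5.982 m/s.
Continuity keeps v the same throughout the tube; from surface to crest, P_atm + 0 = P_top + ½ρv² + ρg·h_top.
P_top = 99980 − ½·1031·5.982² − 1031·9.8·0.3115 = 78380 Pa. So P_gauge = P_top − P_atm = -21600 Pa.

P_gauge ≈ -21.60 kPa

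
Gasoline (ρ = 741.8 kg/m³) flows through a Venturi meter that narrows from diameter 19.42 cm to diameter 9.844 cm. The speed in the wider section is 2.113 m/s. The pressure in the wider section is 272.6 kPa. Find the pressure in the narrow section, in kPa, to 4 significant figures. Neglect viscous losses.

By continuity, v₂ = v₁·A₁/A₂ = 2.113·(296.2/76.11) = 8.223 m/s.
With no height change, Bernoulli's equation is P₁ + ½ρv₁² = P₂ + ½ρv₂².
P₂ = P₁ − ½ρ(v₂² − v₁²) = 272600 − ½·741.8·(8.223² − 2.113²) = 272600 − 23430 = 249200 Pa.

249.2 kPa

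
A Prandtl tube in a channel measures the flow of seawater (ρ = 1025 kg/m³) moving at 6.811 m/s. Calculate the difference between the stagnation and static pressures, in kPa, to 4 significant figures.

ΔP = 23.77 kPa

Bernoulli between the free stream and the stagnation point: ½ρv² = P_stag − P_static.
ΔP = ½·1025·6.811² = 23770 Pa.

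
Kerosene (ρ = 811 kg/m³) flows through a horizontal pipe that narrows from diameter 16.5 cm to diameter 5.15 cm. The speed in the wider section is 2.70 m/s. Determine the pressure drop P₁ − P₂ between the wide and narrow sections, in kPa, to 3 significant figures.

ΔP = 309 kPa

Continuity gives A₁v₁ = A₂v₂, so v₂ = (214 cm²)/(20.8 cm²) × 2.70 m/s = 27.7 m/s.
With no height change, Bernoulli's equation is P₁ + ½ρv₁² = P₂ + ½ρv₂².
P₁ − P₂ = ½·811·(27.7² − 2.70²) = ½·811·761 = 309000 Pa.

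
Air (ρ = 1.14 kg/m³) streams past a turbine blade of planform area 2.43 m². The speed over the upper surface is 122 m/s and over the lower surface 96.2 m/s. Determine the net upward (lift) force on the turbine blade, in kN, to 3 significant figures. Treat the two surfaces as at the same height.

The faster flow above has the lower pressure; Bernoulli (same height) gives ΔP = ½ρ(v_up² − v_low²).
ΔP = ½·1.14·(122² − 96.2²) = 3210 Pa.
Lift = ΔP · A = 3210 × 2.43 = 7800 N.

F ≈ 7.80 kN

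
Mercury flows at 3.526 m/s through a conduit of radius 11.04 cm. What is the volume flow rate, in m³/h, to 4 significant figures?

Q = A·v = 0.03829 m² × 3.526 m/s = 0.1350 m³/s.
Converting: 0.1350 m³/s × 3600 = 486.0 m³/h.

Q ≈ 486.0 m³/h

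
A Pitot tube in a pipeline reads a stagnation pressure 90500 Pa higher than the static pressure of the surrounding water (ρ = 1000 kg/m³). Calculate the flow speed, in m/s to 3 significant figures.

v ≈ 13.5 m/s

At the stagnation point the flow is brought to rest, so Bernoulli gives P_stag − P_static = ½ρv².
v = √(2ΔP/ρ) = √(2·90500/1000) = 13.5 m/s.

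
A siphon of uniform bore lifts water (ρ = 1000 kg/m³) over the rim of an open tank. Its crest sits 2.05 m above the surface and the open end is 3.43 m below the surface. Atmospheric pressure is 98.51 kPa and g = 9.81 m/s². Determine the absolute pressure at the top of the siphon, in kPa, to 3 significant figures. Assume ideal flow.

Bernoulli surface→outlet gives ½v² = g·h_out, so v = √(2·9.81·3.43) = 8.20 m/s.
The bore is uniform, so the speed at the crest is the same v. Bernoulli surface→crest: P_atm = P_top + ½ρv² + ρg·h_top.
P_top = 98510 − ½·1000·8.20² − 1000·9.81·2.05 = 44800 Pa.

P_top = 44.8 kPa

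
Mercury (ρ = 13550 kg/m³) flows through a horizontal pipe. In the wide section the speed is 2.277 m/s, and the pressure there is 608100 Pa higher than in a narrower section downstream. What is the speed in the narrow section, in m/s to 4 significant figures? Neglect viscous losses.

With h₁ = h₂, rearranging Bernoulli gives v₂ = √(v₁² + 2ΔP/ρ).
v₂ = √(2.277² + 2·608100/13550) = √(5.185 + 89.76) = 9.744 m/s.

v₂ ≈ 9.744 m/s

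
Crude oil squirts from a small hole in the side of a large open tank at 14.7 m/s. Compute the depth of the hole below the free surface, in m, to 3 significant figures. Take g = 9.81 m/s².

Torricelli: v = √(2gh), so h = v²/(2g).
h = 14.7²/(2·9.81) = 216/19.62 = 11.0 m.

h ≈ 11.0 m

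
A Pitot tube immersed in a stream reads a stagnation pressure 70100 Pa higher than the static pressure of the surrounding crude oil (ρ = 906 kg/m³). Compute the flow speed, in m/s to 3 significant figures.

v ≈ 12.4 m/s

At the stagnation point the flow is brought to rest, so Bernoulli gives P_stag − P_static = ½ρv².
v = √(2ΔP/ρ) = √(2·70100/906) = 12.4 m/s.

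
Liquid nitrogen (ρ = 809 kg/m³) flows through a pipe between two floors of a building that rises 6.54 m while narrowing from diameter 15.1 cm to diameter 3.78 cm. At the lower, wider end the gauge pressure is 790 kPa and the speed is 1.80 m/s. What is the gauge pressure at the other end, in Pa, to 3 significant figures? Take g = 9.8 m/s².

P₂ ≈ 406000 Pa

Mass conservation (A₁v₁ = A₂v₂) gives v₂ = 1.80 × 179/11.2 = 28.7 m/s.
Bernoulli: P₁ + ½ρv₁² + ρg h₁ = P₂ + ½ρv₂² + ρg h₂, so P₂ = P₁ + ½ρ(v₁² − v₂²) − ρg(h₂ − h₁).
P₂ = 790000 + ½·809·(1.80² − 28.7²) − 809·9.8·(+6.54) = 790000 + (-332000) − (51900) = 406000 Pa.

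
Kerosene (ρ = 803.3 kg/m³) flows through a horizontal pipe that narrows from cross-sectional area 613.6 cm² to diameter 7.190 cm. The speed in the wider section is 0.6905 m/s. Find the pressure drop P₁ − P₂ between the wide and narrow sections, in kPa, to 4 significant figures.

By continuity, v₂ = v₁·A₁/A₂ = 0.6905·(613.6/40.60) = 10.44 m/s.
The pipe is horizontal, so Bernoulli reduces to P₁ + ½ρv₁² = P₂ + ½ρv₂².
P₁ − P₂ = ½·803.3·(10.44² − 0.6905²) = ½·803.3·108.4 = 43550 Pa.

ΔP = 43.55 kPa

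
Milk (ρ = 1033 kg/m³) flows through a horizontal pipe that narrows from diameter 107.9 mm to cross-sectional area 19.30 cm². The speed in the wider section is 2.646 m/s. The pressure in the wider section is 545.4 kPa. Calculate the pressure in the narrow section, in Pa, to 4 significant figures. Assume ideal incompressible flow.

The volume flow rate is constant, so v₂ = (A₁/A₂)v₁ = (91.44/19.30)·2.646 = 12.54 m/s.
With no height change, Bernoulli's equation is P₁ + ½ρv₁² = P₂ + ½ρv₂².
P₂ = P₁ − ½ρ(v₂² − v₁²) = 545400 − ½·1033·(12.54² − 2.646²) = 545400 − 77550 = 467800 Pa.

P₂ ≈ 467800 Pa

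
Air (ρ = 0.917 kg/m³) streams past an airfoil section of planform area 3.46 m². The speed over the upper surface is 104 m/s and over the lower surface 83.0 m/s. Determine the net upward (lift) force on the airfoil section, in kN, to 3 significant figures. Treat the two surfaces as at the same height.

The faster flow above has the lower pressure; Bernoulli (same height) gives ΔP = ½ρ(v_up² − v_low²).
ΔP = ½·0.917·(104² − 83.0²) = 1800 Pa.
Lift = ΔP · A = 1800 × 3.46 = 6230 N.

F ≈ 6.23 kN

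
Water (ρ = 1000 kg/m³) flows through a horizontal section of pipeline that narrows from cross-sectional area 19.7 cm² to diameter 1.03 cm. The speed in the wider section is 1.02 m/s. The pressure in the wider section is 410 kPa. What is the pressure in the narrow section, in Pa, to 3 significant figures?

Continuity gives A₁v₁ = A₂v₂, so v₂ = (19.7 cm²)/(0.833 cm²) × 1.02 m/s = 24.1 m/s.
Along the horizontal streamline, P + ½ρv² is constant.
P₂ = P₁ − ½ρ(v₂² − v₁²) = 410000 − ½·1000·(24.1² − 1.02²) = 410000 − 290000 = 120000 Pa.

120000 Pa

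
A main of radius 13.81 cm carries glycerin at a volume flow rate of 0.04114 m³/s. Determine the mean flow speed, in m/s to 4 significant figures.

Q = 0.04114 m³/s = 0.04114 m³/s.
v = Q/A = 0.04114 / 0.05992 = 0.6866 m/s.

0.6866 m/s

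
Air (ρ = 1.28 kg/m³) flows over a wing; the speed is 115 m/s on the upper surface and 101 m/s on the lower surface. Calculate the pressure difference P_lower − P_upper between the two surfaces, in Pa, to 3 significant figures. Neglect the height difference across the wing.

1940 Pa

The pressure is lower where the speed is higher: ΔP = ½ρ(v_up² − v_low²).
ΔP = ½·1.28·(115² − 101²) = 1940 Pa.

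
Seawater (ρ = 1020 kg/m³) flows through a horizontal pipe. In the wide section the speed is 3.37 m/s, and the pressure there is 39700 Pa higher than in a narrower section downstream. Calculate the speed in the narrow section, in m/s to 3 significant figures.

v₂ = 9.44 m/s

Along the level pipe P + ½ρv² is conserved, hence v₂² = v₁² + 2(P₁ − P₂)/ρ.
v₂ = √(3.37² + 2·39700/1020) = √(11.4 + 77.8) = 9.44 m/s.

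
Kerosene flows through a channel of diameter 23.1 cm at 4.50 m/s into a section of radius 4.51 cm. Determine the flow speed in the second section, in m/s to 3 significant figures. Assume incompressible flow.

v₂ = 29.5 m/s

By continuity, v₂ = v₁·A₁/A₂ = 4.50·(419/63.9) = 29.5 m/s.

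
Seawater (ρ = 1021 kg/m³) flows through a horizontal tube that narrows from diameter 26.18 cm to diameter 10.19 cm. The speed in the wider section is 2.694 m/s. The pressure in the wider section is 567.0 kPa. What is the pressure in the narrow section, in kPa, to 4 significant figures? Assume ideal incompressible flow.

409.3 kPa

The volume flow rate is constant, so v₂ = (A₁/A₂)v₁ = (538.3/81.55)·2.694 = 17.78 m/s.
Along the horizontal streamline, P + ½ρv² is constant.
P₂ = P₁ − ½ρ(v₂² − v₁²) = 567000 − ½·1021·(17.78² − 2.694²) = 567000 − 157700 = 409300 Pa.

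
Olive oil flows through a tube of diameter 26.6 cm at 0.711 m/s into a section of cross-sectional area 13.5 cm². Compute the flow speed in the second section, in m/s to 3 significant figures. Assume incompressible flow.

Continuity gives A₁v₁ = A₂v₂, so v₂ = (556 cm²)/(13.5 cm²) × 0.711 m/s = 29.3 m/s.

v₂ ≈ 29.3 m/s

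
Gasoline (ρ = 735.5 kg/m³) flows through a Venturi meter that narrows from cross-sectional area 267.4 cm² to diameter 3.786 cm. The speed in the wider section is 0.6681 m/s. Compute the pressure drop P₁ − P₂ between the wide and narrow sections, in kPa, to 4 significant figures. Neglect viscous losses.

Mass conservation (A₁v₁ = A₂v₂) gives v₂ = 0.6681 × 267.4/11.26 = 15.87 m/s.
Along the horizontal streamline, P + ½ρv² is constant.
P₁ − P₂ = ½·735.5·(15.87² − 0.6681²) = ½·735.5·251.4 = 92450 Pa.

92.45 kPa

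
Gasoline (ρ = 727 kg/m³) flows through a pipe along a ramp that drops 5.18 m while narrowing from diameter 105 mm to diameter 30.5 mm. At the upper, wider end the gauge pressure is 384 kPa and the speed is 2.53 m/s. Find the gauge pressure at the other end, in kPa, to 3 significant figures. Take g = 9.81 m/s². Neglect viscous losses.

P₂ = 96.5 kPa

By continuity, v₂ = v₁·A₁/A₂ = 2.53·(86.6/7.31) = 30.0 m/s.
Energy conservation along the streamline gives P₂ = P₁ − ½ρ(v₂² − v₁²) − ρg(h₂ − h₁).
P₂ = 384000 + ½·727·(2.53² − 30.0²) − 727·9.81·(−5.18) = 384000 + (-324000) − (-36900) = 96500 Pa.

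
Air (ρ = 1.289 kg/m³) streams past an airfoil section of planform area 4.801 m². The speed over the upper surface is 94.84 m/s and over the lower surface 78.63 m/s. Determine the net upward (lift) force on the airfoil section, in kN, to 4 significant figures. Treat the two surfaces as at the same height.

8.701 kN

From P + ½ρv² = const at equal height, P_low − P_up = ½ρ(v_up² − v_low²).
ΔP = ½·1.289·(94.84² − 78.63²) = 1812 Pa.
Lift = ΔP · A = 1812 × 4.801 = 8701 N.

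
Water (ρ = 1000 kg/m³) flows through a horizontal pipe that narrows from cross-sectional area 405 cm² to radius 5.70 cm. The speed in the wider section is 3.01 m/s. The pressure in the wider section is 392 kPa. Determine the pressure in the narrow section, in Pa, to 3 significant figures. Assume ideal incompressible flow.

P₂ ≈ 325000 Pa

By continuity, v₂ = v₁·A₁/A₂ = 3.01·(405/102) = 11.9 m/s.
The pipe is horizontal, so Bernoulli reduces to P₁ + ½ρv₁² = P₂ + ½ρv₂².
P₂ = P₁ − ½ρ(v₂² − v₁²) = 392000 − ½·1000·(11.9² − 3.01²) = 392000 − 66800 = 325000 Pa.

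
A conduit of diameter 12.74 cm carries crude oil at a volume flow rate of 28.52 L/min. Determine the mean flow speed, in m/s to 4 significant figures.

v ≈ 0.03729 m/s

Q = 28.52 L/min = 0.0004753 m³/s.
v = Q/A = 0.0004753 / 0.01275 = 0.03729 m/s.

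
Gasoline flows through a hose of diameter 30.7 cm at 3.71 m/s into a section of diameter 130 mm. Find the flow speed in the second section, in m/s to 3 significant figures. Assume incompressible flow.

Continuity gives A₁v₁ = A₂v₂, so v₂ = (740 cm²)/(133 cm²) × 3.71 m/s = 20.7 m/s.

v₂ ≈ 20.7 m/s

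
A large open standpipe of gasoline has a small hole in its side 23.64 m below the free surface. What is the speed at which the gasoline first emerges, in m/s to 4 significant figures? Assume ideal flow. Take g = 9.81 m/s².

Bernoulli from surface to hole (P equal, v_surface ≈ 0): v = √(2gh) = √(2×9.81×23.64) = 21.54 m/s.

v ≈ 21.54 m/s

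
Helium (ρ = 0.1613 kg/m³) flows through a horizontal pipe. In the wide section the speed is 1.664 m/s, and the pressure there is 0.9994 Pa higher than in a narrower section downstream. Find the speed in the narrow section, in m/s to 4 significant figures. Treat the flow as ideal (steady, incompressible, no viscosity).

v₂ ≈ 3.894 m/s

With h₁ = h₂, rearranging Bernoulli gives v₂ = √(v₁² + 2ΔP/ρ).
v₂ = √(1.664² + 2·0.9994/0.1613) = √(2.769 + 12.39) = 3.894 m/s.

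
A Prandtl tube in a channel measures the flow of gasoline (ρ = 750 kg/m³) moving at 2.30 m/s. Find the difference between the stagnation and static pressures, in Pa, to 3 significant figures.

ΔP ≈ 1980 Pa

Bernoulli between the free stream and the stagnation point: ½ρv² = P_stag − P_static.
ΔP = ½·750·2.30² = 1980 Pa.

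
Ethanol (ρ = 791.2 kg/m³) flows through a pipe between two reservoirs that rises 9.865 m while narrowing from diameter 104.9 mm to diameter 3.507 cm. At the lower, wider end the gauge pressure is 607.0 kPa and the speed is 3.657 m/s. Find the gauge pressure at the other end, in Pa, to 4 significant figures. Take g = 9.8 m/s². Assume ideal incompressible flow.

Continuity gives A₁v₁ = A₂v₂, so v₂ = (86.43 cm²)/(9.660 cm²) × 3.657 m/s = 32.72 m/s.
Applying Bernoulli between the two ends and solving for P₂: P₂ = P₁ + ½ρ(v₁² − v₂²) − ρgΔh.
P₂ = 607000 + ½·791.2·(3.657² − 32.72²) − 791.2·9.8·(+9.865) = 607000 + (-418200) − (76490) = 112300 Pa.

P₂ ≈ 112300 Pa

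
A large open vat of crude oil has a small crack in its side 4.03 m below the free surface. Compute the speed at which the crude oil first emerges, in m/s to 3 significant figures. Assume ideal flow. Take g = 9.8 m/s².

v = 8.89 m/s

Bernoulli from surface to hole (P equal, v_surface ≈ 0): v = √(2gh) = √(2×9.8×4.03) = 8.89 m/s.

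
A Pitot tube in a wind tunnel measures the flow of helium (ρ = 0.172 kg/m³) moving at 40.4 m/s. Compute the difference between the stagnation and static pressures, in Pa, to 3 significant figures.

At the stagnation point the flow is brought to rest, so Bernoulli gives P_stag − P_static = ½ρv².
ΔP = ½·0.172·40.4² = 140 Pa.

140 Pa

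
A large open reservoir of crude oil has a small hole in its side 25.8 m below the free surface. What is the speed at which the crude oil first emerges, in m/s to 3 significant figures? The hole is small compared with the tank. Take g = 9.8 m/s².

v ≈ 22.5 m/s

The surface is effectively still and both ends are open, so ½v² = gh and v = √(2·9.8·25.8) = 22.5 m/s.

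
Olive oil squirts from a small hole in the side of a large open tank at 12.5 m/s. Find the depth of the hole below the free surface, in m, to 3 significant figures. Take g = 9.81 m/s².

7.96 m

Torricelli: v = √(2gh), so h = v²/(2g).
h = 12.5²/(2·9.81) = 156/19.62 = 7.96 m.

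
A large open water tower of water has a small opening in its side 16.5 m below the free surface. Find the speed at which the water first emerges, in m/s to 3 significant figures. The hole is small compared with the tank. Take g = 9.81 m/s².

v ≈ 18.0 m/s

Bernoulli from surface to hole (P equal, v_surface ≈ 0): v = √(2gh) = √(2×9.81×16.5) = 18.0 m/s.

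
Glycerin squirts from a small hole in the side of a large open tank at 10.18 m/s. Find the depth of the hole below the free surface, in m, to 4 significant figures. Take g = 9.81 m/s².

Torricelli: v = √(2gh), so h = v²/(2g).
h = 10.18²/(2·9.81) = 103.6/19.62 = 5.282 m.

h ≈ 5.282 m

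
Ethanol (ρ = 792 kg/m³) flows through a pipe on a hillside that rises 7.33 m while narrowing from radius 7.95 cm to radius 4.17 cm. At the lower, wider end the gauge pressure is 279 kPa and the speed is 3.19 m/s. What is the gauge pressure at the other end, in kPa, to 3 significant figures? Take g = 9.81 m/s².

P₂ ≈ 173 kPa

Continuity gives A₁v₁ = A₂v₂, so v₂ = (199 cm²)/(54.6 cm²) × 3.19 m/s = 11.6 m/s.
Bernoulli: P₁ + ½ρv₁² + ρg h₁ = P₂ + ½ρv₂² + ρg h₂, so P₂ = P₁ + ½ρ(v₁² − v₂²) − ρg(h₂ − h₁).
P₂ = 279000 + ½·792·(3.19² − 11.6²) − 792·9.81·(+7.33) = 279000 + (-49200) − (57000) = 173000 Pa.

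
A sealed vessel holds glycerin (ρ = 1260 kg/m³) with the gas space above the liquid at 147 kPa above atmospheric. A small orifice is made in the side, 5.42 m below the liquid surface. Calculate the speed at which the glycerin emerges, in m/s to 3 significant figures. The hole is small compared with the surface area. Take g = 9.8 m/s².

v ≈ 18.4 m/s

Take point 1 at the surface (v₁ ≈ 0) and point 2 at the hole (at atmospheric pressure). Bernoulli: P₁ + ρg h = P_atm + ½ρv₂².
With P₁ − P_atm = 147000 Pa, v₂ = √(2gh + 2ΔP/ρ) = √(2·9.8·5.42 + 2·147000/1260) = 18.4 m/s.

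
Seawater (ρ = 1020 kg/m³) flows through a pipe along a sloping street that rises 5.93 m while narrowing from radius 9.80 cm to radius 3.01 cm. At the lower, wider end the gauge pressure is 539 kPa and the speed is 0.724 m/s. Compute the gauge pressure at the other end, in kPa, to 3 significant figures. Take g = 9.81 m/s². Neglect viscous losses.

The volume flow rate is constant, so v₂ = (A₁/A₂)v₁ = (302/28.5)·0.724 = 7.67 m/s.
Applying Bernoulli between the two ends and solving for P₂: P₂ = P₁ + ½ρ(v₁² − v₂²) − ρgΔh.
P₂ = 539000 + ½·1020·(0.724² − 7.67²) − 1020·9.81·(+5.93) = 539000 + (-29800) − (59300) = 450000 Pa.

P₂ ≈ 450 kPa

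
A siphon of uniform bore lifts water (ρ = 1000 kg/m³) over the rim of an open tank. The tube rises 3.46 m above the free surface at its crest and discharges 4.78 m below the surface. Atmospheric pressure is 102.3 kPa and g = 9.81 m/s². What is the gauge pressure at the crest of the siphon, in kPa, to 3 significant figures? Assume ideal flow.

P_gauge ≈ -80.8 kPa

Bernoulli surface→outlet gives ½v² = g·h_out, so v = √(2·9.81·4.78) = 9.68 m/s.
With constant cross-section the crest speed equals v; applying Bernoulli from the surface up to the crest, P_top = P_atm − ½ρv² − ρg·h_top.
P_top = 102300 − ½·1000·9.68² − 1000·9.81·3.46 = 21500 Pa. So P_gauge = P_top − P_atm = -80800 Pa.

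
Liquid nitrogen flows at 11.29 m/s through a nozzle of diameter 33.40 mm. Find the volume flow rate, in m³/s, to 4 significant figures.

Q = A·v = 0.0008762 m² × 11.29 m/s = 0.009892 m³/s.

Q = 0.009892 m³/s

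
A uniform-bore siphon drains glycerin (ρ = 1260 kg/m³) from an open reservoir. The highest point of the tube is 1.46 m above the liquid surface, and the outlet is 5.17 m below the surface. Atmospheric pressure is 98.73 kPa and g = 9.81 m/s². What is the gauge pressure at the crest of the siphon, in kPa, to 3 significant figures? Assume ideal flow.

P_gauge ≈ -82.0 kPa

The outlet speed comes from Torricelli: v = √(2g·5.17) = 10.1 m/s.
With constant cross-section the crest speed equals v; applying Bernoulli from the surface up to the crest, P_top = P_atm − ½ρv² − ρg·h_top.
P_top = 98730 − ½·1260·10.1² − 1260·9.81·1.46 = 16800 Pa. So P_gauge = P_top − P_atm = -82000 Pa.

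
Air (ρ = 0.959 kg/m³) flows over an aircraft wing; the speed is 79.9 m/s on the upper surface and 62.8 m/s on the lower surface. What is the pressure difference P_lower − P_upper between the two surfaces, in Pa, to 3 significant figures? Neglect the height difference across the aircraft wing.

1170 Pa

Bernoulli (same height): P_lower − P_upper = ½ρ(v_upper² − v_lower²).
ΔP = ½·0.959·(79.9² − 62.8²) = 1170 Pa.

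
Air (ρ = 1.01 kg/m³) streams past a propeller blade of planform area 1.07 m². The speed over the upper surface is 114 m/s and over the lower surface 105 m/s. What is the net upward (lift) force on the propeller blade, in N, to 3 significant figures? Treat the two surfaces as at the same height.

The faster flow above has the lower pressure; Bernoulli (same height) gives ΔP = ½ρ(v_up² − v_low²).
ΔP = ½·1.01·(114² − 105²) = 995 Pa.
Lift = ΔP · A = 995 × 1.07 = 1070 N.

1070 N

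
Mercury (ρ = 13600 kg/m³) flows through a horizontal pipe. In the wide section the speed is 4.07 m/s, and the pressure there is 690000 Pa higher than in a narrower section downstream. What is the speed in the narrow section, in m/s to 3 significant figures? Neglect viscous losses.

10.9 m/s

Along the level pipe P + ½ρv² is conserved, hence v₂² = v₁² + 2(P₁ − P₂)/ρ.
v₂ = √(4.07² + 2·690000/13600) = √(16.6 + 101) = 10.9 m/s.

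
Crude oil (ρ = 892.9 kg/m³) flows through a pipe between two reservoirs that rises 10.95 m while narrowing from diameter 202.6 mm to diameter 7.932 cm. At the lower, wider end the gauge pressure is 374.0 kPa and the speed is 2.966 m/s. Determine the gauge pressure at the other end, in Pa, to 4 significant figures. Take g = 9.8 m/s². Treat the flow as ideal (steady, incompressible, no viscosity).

P₂ ≈ 114900 Pa

Mass conservation (A₁v₁ = A₂v₂) gives v₂ = 2.966 × 322.4/49.41 = 19.35 m/s.
Bernoulli: P₁ + ½ρv₁² + ρg h₁ = P₂ + ½ρv₂² + ρg h₂, so P₂ = P₁ + ½ρ(v₁² − v₂²) − ρg(h₂ − h₁).
P₂ = 374000 + ½·892.9·(2.966² − 19.35²) − 892.9·9.8·(+10.95) = 374000 + (-163200) − (95820) = 114900 Pa.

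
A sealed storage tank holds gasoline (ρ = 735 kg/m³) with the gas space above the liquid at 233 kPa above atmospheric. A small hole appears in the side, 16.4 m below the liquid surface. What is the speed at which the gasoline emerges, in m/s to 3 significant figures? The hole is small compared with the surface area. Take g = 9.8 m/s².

Take point 1 at the surface (v₁ ≈ 0) and point 2 at the hole (at atmospheric pressure). Bernoulli: P₁ + ρg h = P_atm + ½ρv₂².
With P₁ − P_atm = 233000 Pa, v₂ = √(2gh + 2ΔP/ρ) = √(2·9.8·16.4 + 2·233000/735) = 30.9 m/s.

v ≈ 30.9 m/s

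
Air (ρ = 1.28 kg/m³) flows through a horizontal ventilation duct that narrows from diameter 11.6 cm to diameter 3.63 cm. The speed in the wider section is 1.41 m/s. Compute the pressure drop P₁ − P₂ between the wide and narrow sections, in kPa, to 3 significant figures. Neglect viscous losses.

ΔP ≈ 0.131 kPa

By continuity, v₂ = v₁·A₁/A₂ = 1.41·(106/10.3) = 14.4 m/s.
Along the horizontal streamline, P + ½ρv² is constant.
P₁ − P₂ = ½·1.28·(14.4² − 1.41²) = ½·1.28·205 = 131 Pa.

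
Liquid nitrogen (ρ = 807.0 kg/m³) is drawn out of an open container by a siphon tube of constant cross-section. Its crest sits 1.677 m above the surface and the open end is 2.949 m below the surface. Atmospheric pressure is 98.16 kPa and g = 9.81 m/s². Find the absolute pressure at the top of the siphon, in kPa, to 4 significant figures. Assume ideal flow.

P_top ≈ 61.54 kPa

Bernoulli surface→outlet gives ½v² = g·h_out, so v = √(2·9.81·2.949) = 7.607 m/s.
The bore is uniform, so the speed at the crest is the same v. Bernoulli surface→crest: P_atm = P_top + ½ρv² + ρg·h_top.
P_top = 98160 − ½·807.0·7.607² − 807.0·9.81·1.677 = 61540 Pa.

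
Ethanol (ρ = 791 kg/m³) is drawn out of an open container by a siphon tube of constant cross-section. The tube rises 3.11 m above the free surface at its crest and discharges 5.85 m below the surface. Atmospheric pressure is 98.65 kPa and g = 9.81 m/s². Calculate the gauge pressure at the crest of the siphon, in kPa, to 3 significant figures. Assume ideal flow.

P_gauge ≈ -69.5 kPa

From the surface to the outlet (both open to atmosphere, surface at rest): v = √(2g·h_out) = √(2·9.81·5.85) = 10.7 m/s.
Continuity keeps v the same throughout the tube; from surface to crest, P_atm + 0 = P_top + ½ρv² + ρg·h_top.
P_top = 98650 − ½·791·10.7² − 791·9.81·3.11 = 29100 Pa. So P_gauge = P_top − P_atm = -69500 Pa.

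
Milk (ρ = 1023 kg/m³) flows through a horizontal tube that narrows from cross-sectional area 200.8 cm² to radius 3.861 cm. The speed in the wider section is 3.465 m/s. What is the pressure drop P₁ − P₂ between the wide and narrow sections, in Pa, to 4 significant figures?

106800 Pa

Mass conservation (A₁v₁ = A₂v₂) gives v₂ = 3.465 × 200.8/46.83 = 14.86 m/s.
With no height change, Bernoulli's equation is P₁ + ½ρv₁² = P₂ + ½ρv₂².
P₁ − P₂ = ½·1023·(14.86² − 3.465²) = ½·1023·208.7 = 106800 Pa.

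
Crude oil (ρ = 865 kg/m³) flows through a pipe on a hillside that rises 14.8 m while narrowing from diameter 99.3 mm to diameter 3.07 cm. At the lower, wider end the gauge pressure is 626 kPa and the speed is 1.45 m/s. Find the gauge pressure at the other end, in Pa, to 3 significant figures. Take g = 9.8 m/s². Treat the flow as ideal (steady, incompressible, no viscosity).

By continuity, v₂ = v₁·A₁/A₂ = 1.45·(77.4/7.40) = 15.2 m/s.
Bernoulli: P₁ + ½ρv₁² + ρg h₁ = P₂ + ½ρv₂² + ρg h₂, so P₂ = P₁ + ½ρ(v₁² − v₂²) − ρg(h₂ − h₁).
P₂ = 626000 + ½·865·(1.45² − 15.2²) − 865·9.8·(+14.8) = 626000 + (-98600) − (125000) = 402000 Pa.

402000 Pa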